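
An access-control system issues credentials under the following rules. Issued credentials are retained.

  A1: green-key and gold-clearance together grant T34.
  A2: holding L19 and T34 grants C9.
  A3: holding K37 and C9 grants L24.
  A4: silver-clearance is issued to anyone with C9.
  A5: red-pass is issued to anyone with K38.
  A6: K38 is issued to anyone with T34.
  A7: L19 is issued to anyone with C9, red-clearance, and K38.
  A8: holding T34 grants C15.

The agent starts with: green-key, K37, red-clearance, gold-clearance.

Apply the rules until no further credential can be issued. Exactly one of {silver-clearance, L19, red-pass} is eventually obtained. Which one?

Holding green-key and gold-clearance grants T34 (A1).
Holding T34 grants K38 (A6).
Holding K38 grants red-pass (A5).
silver-clearance would need C9 (A4), but C9 is never granted. L19 would need C9, red-clearance, and K38 (A7), but C9 is never granted.

red-pass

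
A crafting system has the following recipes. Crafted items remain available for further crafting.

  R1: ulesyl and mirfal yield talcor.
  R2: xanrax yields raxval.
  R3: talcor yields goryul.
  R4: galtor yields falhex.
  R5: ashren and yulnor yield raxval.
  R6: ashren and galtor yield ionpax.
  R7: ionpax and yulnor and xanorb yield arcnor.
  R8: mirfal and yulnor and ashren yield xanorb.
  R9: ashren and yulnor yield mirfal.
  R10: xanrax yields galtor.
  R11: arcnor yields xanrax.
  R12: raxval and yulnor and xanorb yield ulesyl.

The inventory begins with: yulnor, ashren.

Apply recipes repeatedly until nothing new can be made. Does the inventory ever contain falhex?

No

falhex would need galtor (R4), but galtor is never obtained.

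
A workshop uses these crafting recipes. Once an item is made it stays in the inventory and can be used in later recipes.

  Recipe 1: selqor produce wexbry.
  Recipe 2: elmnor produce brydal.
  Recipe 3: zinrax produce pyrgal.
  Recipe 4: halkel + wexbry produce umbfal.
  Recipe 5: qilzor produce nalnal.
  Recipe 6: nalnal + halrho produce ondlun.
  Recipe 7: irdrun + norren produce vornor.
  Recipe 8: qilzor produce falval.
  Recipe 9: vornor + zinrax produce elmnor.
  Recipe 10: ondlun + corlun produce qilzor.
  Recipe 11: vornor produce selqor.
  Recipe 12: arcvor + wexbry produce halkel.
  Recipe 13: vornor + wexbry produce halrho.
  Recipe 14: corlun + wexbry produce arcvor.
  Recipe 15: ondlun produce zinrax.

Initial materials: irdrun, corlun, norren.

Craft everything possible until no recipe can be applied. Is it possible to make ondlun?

No

ondlun would need nalnal and halrho (Recipe 6), but nalnal is never obtained.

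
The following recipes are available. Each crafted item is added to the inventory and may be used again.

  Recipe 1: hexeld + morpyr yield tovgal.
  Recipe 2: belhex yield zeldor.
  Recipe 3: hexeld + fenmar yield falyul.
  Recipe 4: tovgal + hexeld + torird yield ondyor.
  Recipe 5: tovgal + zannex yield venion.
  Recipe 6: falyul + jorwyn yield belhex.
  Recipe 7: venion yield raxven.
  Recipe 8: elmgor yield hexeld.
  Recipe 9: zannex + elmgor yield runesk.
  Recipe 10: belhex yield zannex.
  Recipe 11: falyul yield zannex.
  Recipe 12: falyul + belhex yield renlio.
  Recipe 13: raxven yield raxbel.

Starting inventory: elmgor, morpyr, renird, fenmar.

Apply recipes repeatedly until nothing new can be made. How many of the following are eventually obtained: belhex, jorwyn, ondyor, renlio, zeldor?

belhex would need falyul and jorwyn (Recipe 6), but jorwyn is never obtained.
No rule produces jorwyn, and it is not given.
ondyor would need tovgal, hexeld, and torird (Recipe 4), but torird is never obtained.
renlio would need falyul and belhex (Recipe 12), but belhex is never obtained.
zeldor would need belhex (Recipe 2), but belhex is never obtained.
None of the 5 are reached.

0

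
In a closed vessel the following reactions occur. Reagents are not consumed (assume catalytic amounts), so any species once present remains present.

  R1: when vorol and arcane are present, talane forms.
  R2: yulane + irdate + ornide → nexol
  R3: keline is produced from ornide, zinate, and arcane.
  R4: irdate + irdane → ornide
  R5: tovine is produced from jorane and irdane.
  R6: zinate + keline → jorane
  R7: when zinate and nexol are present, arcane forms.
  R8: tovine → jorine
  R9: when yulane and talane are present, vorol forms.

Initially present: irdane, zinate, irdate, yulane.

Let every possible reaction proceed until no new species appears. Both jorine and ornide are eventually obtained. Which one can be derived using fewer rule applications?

ornide: irdate and irdane present → ornide forms (R4). [1 rule application]
jorine: irdate and irdane present → ornide forms (R4). yulane, irdate, and ornide present → nexol forms (R2). zinate and nexol present → arcane forms (R7). ornide, zinate, and arcane present → keline forms (R3). zinate and keline present → jorane forms (R6). jorane and irdane present → tovine forms (R5). tovine present → jorine forms (R8). [7 rule applications]
ornide needs fewer.

ornide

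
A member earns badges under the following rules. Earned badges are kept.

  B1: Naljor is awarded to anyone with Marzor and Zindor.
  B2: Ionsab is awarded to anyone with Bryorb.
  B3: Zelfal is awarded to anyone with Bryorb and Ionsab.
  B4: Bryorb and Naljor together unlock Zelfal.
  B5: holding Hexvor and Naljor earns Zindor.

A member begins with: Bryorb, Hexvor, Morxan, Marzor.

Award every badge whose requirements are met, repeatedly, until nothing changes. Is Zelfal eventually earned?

Yes

With Bryorb, Ionsab is earned (B2).
With Bryorb and Ionsab, Zelfal is earned (B3).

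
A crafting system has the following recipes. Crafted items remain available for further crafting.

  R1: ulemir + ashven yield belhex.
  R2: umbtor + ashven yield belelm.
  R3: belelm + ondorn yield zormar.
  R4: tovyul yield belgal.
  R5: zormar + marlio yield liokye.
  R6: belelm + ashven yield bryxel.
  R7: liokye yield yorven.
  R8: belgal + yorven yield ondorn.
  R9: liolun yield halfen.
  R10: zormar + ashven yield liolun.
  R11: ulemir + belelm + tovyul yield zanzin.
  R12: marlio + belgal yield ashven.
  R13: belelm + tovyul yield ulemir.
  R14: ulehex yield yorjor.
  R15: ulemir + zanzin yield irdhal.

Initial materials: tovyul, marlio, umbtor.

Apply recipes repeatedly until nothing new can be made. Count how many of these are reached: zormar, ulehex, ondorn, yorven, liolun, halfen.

zormar would need belelm and ondorn (R3), but ondorn is never obtained.
No rule produces ulehex, and it is not given.
ondorn would need belgal and yorven (R8), but yorven is never obtained.
yorven would need liokye (R7), but liokye is never obtained.
liolun would need zormar and ashven (R10), but zormar is never obtained.
halfen would need liolun (R9), but liolun is never obtained.
None of the 6 are reached.

0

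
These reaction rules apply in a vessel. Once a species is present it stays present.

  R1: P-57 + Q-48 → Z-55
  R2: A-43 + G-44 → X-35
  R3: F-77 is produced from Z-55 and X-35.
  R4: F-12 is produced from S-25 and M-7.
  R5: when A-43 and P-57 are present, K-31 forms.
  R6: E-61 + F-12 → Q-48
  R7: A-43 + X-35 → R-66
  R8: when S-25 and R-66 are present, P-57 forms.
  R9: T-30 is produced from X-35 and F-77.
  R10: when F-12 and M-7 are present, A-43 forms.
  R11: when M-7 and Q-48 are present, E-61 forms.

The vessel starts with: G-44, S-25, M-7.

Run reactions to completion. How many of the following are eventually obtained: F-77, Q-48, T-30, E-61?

0

F-77 would need Z-55 and X-35 (R3), but Z-55 never forms.
Q-48 would need E-61 and F-12 (R6), but E-61 never forms.
T-30 would need X-35 and F-77 (R9), but F-77 never forms.
E-61 would need M-7 and Q-48 (R11), but Q-48 never forms.
None of the 4 are reached.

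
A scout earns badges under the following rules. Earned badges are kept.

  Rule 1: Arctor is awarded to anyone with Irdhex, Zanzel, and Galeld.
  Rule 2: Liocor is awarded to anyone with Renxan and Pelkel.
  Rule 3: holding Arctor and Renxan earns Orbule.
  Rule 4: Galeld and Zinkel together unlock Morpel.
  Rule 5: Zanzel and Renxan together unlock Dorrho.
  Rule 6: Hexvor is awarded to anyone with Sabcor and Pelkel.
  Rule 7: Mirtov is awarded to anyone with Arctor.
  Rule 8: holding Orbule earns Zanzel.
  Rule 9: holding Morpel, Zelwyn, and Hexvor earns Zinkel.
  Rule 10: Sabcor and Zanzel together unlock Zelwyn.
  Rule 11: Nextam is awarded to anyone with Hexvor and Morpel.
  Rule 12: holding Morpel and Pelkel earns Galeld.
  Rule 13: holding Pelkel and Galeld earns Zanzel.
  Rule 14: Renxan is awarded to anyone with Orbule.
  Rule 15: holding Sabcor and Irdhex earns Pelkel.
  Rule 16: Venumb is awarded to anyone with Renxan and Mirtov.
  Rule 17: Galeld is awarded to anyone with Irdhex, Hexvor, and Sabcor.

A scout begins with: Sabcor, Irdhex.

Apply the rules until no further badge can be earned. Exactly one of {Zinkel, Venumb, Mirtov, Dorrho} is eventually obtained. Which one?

Mirtov

With Sabcor and Irdhex, Pelkel is earned (Rule 15).
With Sabcor and Pelkel, Hexvor is earned (Rule 6).
With Irdhex, Hexvor, and Sabcor, Galeld is earned (Rule 17).
With Pelkel and Galeld, Zanzel is earned (Rule 13).
With Irdhex, Zanzel, and Galeld, Arctor is earned (Rule 1).
With Arctor, Mirtov is earned (Rule 7).
Venumb would need Renxan and Mirtov (Rule 16), but Renxan is never earned. Dorrho would need Zanzel and Renxan (Rule 5), but Renxan is never earned. Zinkel would need Morpel, Zelwyn, and Hexvor (Rule 9), but Morpel is never earned.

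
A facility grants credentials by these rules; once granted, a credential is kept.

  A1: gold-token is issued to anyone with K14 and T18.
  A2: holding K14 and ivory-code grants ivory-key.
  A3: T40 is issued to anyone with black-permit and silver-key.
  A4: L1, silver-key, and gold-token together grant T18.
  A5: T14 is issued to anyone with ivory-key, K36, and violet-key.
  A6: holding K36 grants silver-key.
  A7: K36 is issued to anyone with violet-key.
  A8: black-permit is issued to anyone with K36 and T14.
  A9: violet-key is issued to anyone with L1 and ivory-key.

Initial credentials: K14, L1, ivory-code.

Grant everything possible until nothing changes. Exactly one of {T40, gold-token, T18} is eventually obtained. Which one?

Holding K14 and ivory-code grants ivory-key (A2).
Holding L1 and ivory-key grants violet-key (A9).
Holding violet-key grants K36 (A7).
Holding ivory-key, K36, and violet-key grants T14 (A5).
Holding K36 grants silver-key (A6).
Holding K36 and T14 grants black-permit (A8).
Holding black-permit and silver-key grants T40 (A3).
gold-token would need K14 and T18 (A1), but T18 is never granted. T18 would need L1, silver-key, and gold-token (A4), but gold-token is never granted.

T40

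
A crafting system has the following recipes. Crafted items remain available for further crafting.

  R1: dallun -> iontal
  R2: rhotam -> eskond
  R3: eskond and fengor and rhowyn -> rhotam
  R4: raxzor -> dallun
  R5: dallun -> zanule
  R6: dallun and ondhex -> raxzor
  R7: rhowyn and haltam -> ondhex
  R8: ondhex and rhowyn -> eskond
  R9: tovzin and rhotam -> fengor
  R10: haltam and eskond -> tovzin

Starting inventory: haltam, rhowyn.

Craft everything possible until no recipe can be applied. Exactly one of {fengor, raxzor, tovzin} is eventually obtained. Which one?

rhowyn and haltam -> ondhex (R7).
Using R8, ondhex and rhowyn make eskond.
haltam and eskond -> tovzin (R10).
fengor would need tovzin and rhotam (R9), but rhotam is never obtained. raxzor would need dallun and ondhex (R6), but dallun is never obtained.

tovzin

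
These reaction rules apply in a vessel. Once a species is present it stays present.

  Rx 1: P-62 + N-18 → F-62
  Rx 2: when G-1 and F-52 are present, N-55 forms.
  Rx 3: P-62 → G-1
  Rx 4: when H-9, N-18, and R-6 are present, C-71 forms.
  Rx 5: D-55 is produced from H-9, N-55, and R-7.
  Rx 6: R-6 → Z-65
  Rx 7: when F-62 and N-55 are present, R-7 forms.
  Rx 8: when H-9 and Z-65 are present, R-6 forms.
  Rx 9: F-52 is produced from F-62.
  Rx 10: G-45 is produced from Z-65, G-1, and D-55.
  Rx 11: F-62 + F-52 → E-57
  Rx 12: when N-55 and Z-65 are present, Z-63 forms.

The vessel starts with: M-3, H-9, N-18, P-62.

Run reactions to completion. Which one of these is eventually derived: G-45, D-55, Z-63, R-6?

P-62 present → G-1 forms (Rx 3).
P-62 and N-18 present → F-62 forms (Rx 1).
F-62 present → F-52 forms (Rx 9).
G-1 and F-52 present → N-55 forms (Rx 2).
F-62 and N-55 present → R-7 forms (Rx 7).
H-9, N-55, and R-7 present → D-55 forms (Rx 5).
R-6 would need H-9 and Z-65 (Rx 8), but Z-65 never forms. Z-63 would need N-55 and Z-65 (Rx 12), but Z-65 never forms. G-45 would need Z-65, G-1, and D-55 (Rx 10), but Z-65 never forms.

D-55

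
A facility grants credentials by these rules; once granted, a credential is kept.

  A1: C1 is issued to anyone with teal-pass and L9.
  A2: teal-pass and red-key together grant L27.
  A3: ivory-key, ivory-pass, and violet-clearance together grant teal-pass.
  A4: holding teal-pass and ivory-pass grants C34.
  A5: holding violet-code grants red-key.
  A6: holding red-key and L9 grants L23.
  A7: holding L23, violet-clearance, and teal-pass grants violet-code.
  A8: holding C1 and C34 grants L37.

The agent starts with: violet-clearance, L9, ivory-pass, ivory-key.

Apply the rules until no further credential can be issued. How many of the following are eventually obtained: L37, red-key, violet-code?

Holding ivory-key, ivory-pass, and violet-clearance grants teal-pass (A3).
Holding teal-pass and L9 grants C1 (A1).
Holding teal-pass and ivory-pass grants C34 (A4).
Holding C1 and C34 grants L37 (A8).
L37: reached.
red-key would need violet-code (A5), but violet-code is never granted.
violet-code would need L23, violet-clearance, and teal-pass (A7), but L23 is never granted.
Reached: L37 — 1 of the 3.

1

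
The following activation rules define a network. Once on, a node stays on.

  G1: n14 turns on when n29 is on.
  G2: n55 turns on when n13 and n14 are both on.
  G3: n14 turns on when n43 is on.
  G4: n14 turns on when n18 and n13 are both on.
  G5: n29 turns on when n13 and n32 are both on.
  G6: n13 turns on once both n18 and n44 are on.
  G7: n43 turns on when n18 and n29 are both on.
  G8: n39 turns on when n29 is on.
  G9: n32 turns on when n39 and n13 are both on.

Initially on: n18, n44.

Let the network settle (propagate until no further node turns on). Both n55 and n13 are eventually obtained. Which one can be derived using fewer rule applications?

n13

n13: G6: n18 and n44 on → n13 on. [1 rule application]
n55: G6: n18 and n44 on → n13 on. G4: n18 and n13 on → n14 on. G2: n13 and n14 on → n55 on. [3 rule applications]
n13 needs fewer.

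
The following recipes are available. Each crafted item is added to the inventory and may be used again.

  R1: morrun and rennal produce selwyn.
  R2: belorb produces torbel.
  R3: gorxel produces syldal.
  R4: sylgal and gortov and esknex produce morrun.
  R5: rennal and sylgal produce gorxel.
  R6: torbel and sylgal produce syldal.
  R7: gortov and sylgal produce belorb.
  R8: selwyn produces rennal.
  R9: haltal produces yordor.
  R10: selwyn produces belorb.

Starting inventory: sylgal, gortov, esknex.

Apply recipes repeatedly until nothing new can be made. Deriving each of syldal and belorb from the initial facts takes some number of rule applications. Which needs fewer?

belorb

belorb: Using R7, gortov and sylgal make belorb. [1 rule application]
syldal: gortov and sylgal → belorb (R7). belorb → torbel (R2). Using R6, torbel and sylgal make syldal. [3 rule applications]
belorb needs fewer.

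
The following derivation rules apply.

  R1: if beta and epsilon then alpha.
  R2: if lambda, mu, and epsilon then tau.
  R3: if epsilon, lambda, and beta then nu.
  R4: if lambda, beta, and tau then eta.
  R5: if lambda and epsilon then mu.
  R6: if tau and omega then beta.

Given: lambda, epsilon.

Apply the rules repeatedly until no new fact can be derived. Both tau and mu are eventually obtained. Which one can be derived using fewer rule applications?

mu

mu: lambda and epsilon hold, so mu follows (R5). [1 rule application]
tau: From lambda and epsilon, R5 gives mu. From lambda, mu, and epsilon, R2 gives tau. [2 rule applications]
mu needs fewer.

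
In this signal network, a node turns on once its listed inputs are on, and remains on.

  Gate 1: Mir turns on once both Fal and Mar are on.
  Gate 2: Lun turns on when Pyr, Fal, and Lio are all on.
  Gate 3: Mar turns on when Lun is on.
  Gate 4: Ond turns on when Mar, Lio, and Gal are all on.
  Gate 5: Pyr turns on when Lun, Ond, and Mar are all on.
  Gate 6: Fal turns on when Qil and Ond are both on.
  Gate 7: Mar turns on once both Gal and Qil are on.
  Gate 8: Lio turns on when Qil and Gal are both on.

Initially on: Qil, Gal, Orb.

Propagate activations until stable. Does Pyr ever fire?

No

Pyr would need Lun, Ond, and Mar (Gate 5), but Lun never turns on.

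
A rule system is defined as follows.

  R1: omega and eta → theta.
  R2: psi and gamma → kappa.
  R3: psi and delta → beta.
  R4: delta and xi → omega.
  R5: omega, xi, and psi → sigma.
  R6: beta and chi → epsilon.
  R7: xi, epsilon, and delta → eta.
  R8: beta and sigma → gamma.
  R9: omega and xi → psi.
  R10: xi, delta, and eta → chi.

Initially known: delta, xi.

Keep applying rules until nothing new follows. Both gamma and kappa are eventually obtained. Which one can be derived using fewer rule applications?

gamma

gamma: From delta and xi, R4 gives omega. From omega and xi, R9 gives psi. psi and delta hold, so beta follows (R3). omega, xi, and psi hold, so sigma follows (R5). From beta and sigma, R8 gives gamma. [5 rule applications]
kappa: From delta and xi, R4 gives omega. omega and xi hold, so psi follows (R9). From psi and delta, R3 gives beta. From omega, xi, and psi, R5 gives sigma. From beta and sigma, R8 gives gamma. psi and gamma hold, so kappa follows (R2). [6 rule applications]
gamma needs fewer.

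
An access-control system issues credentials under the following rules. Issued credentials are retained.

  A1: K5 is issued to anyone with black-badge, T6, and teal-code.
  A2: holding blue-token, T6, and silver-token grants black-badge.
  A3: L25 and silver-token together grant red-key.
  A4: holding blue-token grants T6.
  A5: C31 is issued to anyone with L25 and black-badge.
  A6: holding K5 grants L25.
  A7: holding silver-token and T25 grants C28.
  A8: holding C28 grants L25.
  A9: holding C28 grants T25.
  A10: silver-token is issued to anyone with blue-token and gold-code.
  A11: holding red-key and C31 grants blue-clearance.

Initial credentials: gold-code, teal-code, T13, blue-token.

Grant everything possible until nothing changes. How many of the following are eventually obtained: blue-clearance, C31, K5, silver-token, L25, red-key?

6

Holding blue-token grants T6 (A4).
Holding blue-token and gold-code grants silver-token (A10).
Holding blue-token, T6, and silver-token grants black-badge (A2).
Holding black-badge, T6, and teal-code grants K5 (A1).
Holding K5 grants L25 (A6).
Holding L25 and black-badge grants C31 (A5).
Holding L25 and silver-token grants red-key (A3).
Holding red-key and C31 grants blue-clearance (A11).
blue-clearance: reached.
C31: reached.
K5: reached.
silver-token: reached.
L25: reached.
red-key: reached.
All 6 are reached.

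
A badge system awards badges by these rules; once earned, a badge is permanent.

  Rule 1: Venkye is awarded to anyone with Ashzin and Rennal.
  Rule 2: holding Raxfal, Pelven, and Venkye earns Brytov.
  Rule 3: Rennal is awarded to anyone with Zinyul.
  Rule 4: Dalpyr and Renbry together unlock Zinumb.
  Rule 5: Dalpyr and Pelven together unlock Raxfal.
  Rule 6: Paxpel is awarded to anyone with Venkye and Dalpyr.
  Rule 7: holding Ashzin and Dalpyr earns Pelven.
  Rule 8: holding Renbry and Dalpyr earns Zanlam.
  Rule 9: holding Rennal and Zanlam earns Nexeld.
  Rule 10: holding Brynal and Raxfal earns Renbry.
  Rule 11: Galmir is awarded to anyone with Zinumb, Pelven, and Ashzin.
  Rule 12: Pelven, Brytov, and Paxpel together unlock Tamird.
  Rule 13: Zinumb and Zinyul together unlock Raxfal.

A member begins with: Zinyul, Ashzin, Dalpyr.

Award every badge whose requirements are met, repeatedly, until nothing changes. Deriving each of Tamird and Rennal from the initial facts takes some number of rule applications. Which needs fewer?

Rennal: With Zinyul, Rennal is earned (Rule 3). [1 rule application]
Tamird: With Ashzin and Dalpyr, Pelven is earned (Rule 7). With Zinyul, Rennal is earned (Rule 3). With Ashzin and Rennal, Venkye is earned (Rule 1). With Dalpyr and Pelven, Raxfal is earned (Rule 5). With Venkye and Dalpyr, Paxpel is earned (Rule 6). With Raxfal, Pelven, and Venkye, Brytov is earned (Rule 2). With Pelven, Brytov, and Paxpel, Tamird is earned (Rule 12). [7 rule applications]
Rennal needs fewer.

Rennal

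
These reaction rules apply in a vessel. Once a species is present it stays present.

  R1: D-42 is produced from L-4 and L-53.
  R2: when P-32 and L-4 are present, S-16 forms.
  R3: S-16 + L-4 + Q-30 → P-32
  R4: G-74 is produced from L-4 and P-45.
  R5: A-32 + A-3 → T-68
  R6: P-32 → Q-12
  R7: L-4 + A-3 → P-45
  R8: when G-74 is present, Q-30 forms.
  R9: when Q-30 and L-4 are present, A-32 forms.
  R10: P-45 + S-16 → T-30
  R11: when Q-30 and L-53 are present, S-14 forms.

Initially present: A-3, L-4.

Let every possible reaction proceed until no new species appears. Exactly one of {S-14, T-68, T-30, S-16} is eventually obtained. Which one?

L-4 and A-3 present → P-45 forms (R7).
L-4 and P-45 present → G-74 forms (R4).
G-74 present → Q-30 forms (R8).
Q-30 and L-4 present → A-32 forms (R9).
A-32 and A-3 present → T-68 forms (R5).
S-14 would need Q-30 and L-53 (R11), but L-53 never forms. T-30 would need P-45 and S-16 (R10), but S-16 never forms. S-16 would need P-32 and L-4 (R2), but P-32 never forms.

T-68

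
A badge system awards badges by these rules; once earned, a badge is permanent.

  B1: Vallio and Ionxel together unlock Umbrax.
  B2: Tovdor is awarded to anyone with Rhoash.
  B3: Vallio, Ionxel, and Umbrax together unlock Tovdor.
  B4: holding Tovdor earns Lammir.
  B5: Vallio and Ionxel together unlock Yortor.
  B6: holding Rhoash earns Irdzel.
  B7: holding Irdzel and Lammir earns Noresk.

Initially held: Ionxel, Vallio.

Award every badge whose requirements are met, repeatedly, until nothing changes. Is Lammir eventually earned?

Yes

With Vallio and Ionxel, Umbrax is earned (B1).
With Vallio, Ionxel, and Umbrax, Tovdor is earned (B3).
With Tovdor, Lammir is earned (B4).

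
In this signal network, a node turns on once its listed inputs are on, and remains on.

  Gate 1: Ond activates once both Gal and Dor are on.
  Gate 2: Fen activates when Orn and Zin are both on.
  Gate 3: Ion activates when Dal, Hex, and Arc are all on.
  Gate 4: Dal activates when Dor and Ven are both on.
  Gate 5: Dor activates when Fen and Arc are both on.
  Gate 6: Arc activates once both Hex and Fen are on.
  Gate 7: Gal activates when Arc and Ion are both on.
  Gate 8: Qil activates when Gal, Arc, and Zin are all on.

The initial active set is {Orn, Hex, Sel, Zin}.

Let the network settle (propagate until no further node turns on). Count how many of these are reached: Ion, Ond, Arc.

1

Gate 2: Orn and Zin on → Fen on.
Hex and Fen are on, so Arc activates (Gate 6).
Ion would need Dal, Hex, and Arc (Gate 3), but Dal never turns on.
Ond would need Gal and Dor (Gate 1), but Gal never turns on.
Arc: reached.
Reached: Arc — 1 of the 3.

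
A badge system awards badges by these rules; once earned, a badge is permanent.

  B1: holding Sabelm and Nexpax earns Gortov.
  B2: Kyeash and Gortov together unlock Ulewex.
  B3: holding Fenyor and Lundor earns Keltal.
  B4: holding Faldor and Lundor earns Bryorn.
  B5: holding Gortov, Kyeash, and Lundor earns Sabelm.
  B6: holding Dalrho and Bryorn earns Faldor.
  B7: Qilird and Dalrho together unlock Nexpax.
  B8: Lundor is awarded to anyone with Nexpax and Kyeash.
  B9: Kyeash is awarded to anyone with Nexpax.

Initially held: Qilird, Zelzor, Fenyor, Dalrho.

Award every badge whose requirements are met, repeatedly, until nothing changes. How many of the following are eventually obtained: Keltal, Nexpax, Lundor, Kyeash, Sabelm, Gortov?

With Qilird and Dalrho, Nexpax is earned (B7).
With Nexpax, Kyeash is earned (B9).
With Nexpax and Kyeash, Lundor is earned (B8).
With Fenyor and Lundor, Keltal is earned (B3).
Keltal: reached.
Nexpax: reached.
Lundor: reached.
Kyeash: reached.
Sabelm would need Gortov, Kyeash, and Lundor (B5), but Gortov is never earned.
Gortov would need Sabelm and Nexpax (B1), but Sabelm is never earned.
Reached: Keltal, Nexpax, Lundor, and Kyeash — 4 of the 6.

4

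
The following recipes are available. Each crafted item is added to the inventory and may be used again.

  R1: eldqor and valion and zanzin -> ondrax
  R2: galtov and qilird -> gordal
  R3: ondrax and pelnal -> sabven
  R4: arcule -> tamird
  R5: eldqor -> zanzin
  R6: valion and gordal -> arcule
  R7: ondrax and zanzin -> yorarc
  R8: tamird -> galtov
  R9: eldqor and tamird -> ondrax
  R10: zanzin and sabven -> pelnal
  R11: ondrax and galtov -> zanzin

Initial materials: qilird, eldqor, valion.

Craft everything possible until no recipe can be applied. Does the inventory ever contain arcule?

No

arcule would need valion and gordal (R6), but gordal is never obtained.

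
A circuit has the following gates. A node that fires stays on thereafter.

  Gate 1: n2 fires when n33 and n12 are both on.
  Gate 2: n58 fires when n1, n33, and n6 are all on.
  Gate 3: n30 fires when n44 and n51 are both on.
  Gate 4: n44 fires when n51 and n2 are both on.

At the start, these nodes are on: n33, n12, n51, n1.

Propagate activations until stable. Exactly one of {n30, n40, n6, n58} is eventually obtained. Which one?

n30

n33 and n12 are on, so n2 fires (Gate 1).
n51 and n2 are on, so n44 fires (Gate 4).
n44 and n51 are on, so n30 fires (Gate 3).
No rule produces n6, and it is not given. No rule produces n40, and it is not given. n58 would need n1, n33, and n6 (Gate 2), but n6 never turns on.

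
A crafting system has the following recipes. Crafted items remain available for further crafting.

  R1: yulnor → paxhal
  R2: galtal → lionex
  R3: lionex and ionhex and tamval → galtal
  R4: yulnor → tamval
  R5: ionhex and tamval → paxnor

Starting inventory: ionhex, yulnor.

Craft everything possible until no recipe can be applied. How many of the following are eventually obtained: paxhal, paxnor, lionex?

2

Using R4, yulnor makes tamval.
yulnor → paxhal (R1).
ionhex and tamval → paxnor (R5).
paxhal: reached.
paxnor: reached.
lionex would need galtal (R2), but galtal is never obtained.
Reached: paxhal and paxnor — 2 of the 3.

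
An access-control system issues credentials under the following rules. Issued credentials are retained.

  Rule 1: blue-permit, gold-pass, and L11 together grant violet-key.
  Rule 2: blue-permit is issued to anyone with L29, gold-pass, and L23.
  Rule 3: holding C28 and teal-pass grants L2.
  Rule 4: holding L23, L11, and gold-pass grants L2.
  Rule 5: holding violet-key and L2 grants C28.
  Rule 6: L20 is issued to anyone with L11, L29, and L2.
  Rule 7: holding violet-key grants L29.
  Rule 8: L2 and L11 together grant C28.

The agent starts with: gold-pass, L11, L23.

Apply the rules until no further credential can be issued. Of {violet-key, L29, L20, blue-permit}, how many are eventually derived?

0

violet-key would need blue-permit, gold-pass, and L11 (Rule 1), but blue-permit is never granted.
L29 would need violet-key (Rule 7), but violet-key is never granted.
L20 would need L11, L29, and L2 (Rule 6), but L29 is never granted.
blue-permit would need L29, gold-pass, and L23 (Rule 2), but L29 is never granted.
None of the 4 are reached.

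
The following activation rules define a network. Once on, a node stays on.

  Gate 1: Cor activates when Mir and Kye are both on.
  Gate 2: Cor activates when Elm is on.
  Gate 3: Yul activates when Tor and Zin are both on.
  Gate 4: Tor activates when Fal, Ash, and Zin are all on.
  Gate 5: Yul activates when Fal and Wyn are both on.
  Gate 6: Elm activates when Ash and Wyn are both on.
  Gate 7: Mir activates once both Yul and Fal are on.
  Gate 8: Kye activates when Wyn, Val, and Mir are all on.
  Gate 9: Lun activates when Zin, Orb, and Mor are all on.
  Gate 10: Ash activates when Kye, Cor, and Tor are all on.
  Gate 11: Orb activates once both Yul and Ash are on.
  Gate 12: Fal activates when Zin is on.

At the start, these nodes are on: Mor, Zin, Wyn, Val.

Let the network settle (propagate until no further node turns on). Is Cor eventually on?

Gate 12: Zin on → Fal on.
Fal and Wyn are on, so Yul activates (Gate 5).
Yul and Fal are on, so Mir activates (Gate 7).
Gate 8: Wyn, Val, and Mir on → Kye on.
Mir and Kye are on, so Cor activates (Gate 1).

Yes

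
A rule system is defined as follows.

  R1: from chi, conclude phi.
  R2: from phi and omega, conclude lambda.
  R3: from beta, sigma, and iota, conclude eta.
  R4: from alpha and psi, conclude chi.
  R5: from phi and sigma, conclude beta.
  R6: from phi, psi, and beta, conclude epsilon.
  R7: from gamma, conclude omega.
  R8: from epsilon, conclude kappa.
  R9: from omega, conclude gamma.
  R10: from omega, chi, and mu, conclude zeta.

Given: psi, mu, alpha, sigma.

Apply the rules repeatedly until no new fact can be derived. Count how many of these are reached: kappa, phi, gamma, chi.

3

From alpha and psi, R4 gives chi.
From chi, R1 gives phi.
phi and sigma hold, so beta follows (R5).
phi, psi, and beta hold, so epsilon follows (R6).
From epsilon, R8 gives kappa.
kappa: reached.
phi: reached.
gamma would need omega (R9), but omega is never established.
chi: reached.
Reached: kappa, phi, and chi — 3 of the 4.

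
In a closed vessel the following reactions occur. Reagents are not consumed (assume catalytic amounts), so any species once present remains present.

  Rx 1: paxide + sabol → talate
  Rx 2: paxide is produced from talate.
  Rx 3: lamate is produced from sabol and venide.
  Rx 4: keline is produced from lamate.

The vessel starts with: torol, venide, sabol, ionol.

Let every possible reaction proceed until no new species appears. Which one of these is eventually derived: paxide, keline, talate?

sabol and venide present → lamate forms (Rx 3).
lamate present → keline forms (Rx 4).
talate would need paxide and sabol (Rx 1), but paxide never forms. paxide would need talate (Rx 2), but talate never forms.

keline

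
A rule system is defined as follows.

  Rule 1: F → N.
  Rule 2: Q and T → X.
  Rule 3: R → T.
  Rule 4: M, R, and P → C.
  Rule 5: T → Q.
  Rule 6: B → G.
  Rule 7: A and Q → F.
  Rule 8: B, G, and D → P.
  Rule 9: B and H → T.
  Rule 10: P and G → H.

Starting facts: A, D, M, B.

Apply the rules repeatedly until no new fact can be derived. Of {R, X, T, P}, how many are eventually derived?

B holds, so G follows (Rule 6).
From B, G, and D, Rule 8 gives P.
From P and G, Rule 10 gives H.
From B and H, Rule 9 gives T.
T holds, so Q follows (Rule 5).
From Q and T, Rule 2 gives X.
No rule produces R, and it is not given.
X: reached.
T: reached.
P: reached.
Reached: X, T, and P — 3 of the 4.

3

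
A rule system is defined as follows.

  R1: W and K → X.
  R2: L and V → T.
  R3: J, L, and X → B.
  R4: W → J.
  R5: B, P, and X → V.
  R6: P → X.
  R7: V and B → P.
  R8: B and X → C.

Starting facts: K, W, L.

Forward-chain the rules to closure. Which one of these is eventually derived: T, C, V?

W and K hold, so X follows (R1).
From W, R4 gives J.
From J, L, and X, R3 gives B.
From B and X, R8 gives C.
T would need L and V (R2), but V is never established. V would need B, P, and X (R5), but P is never established.

C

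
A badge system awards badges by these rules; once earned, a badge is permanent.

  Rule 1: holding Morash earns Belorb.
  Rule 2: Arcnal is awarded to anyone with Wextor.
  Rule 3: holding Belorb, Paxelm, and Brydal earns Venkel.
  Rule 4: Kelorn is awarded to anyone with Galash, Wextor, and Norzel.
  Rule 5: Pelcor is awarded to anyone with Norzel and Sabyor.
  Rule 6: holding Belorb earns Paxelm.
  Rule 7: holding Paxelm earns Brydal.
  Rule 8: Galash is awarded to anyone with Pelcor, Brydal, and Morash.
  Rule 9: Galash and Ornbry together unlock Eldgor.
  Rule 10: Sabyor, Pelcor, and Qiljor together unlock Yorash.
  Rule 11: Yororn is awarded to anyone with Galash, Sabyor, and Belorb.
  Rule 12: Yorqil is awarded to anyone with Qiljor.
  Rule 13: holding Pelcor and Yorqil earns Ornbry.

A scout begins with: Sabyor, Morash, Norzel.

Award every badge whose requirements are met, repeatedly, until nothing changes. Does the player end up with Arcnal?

Arcnal would need Wextor (Rule 2), but Wextor is never earned.

No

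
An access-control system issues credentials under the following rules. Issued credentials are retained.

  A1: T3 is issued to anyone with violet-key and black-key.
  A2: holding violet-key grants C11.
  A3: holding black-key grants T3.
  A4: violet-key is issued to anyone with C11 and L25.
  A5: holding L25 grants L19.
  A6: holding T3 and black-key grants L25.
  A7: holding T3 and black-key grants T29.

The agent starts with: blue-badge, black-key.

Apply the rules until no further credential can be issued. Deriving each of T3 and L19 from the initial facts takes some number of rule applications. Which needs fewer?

T3

T3: Holding black-key grants T3 (A3). [1 rule application]
L19: Holding black-key grants T3 (A3). Holding T3 and black-key grants L25 (A6). Holding L25 grants L19 (A5). [3 rule applications]
T3 needs fewer.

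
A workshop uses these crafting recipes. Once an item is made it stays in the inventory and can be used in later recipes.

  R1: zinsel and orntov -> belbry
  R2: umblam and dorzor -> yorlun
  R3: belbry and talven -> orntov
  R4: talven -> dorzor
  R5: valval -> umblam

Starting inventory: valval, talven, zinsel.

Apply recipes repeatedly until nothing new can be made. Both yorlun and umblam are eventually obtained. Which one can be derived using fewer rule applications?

umblam: valval -> umblam (R5). [1 rule application]
yorlun: talven -> dorzor (R4). Using R5, valval makes umblam. Using R2, umblam and dorzor make yorlun. [3 rule applications]
umblam needs fewer.

umblam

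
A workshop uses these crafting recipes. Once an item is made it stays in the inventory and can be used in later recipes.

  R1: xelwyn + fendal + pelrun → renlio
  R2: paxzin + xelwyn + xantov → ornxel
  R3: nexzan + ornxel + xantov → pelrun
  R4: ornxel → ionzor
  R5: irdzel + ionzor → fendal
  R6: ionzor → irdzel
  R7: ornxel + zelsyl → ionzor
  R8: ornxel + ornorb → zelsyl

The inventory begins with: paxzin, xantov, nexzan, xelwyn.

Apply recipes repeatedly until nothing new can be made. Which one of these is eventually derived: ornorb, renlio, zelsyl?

renlio

Using R2, paxzin, xelwyn, and xantov make ornxel.
Using R3, nexzan, ornxel, and xantov make pelrun.
Using R4, ornxel makes ionzor.
ionzor → irdzel (R6).
Using R5, irdzel and ionzor make fendal.
xelwyn + fendal + pelrun → renlio (R1).
No rule produces ornorb, and it is not given. zelsyl would need ornxel and ornorb (R8), but ornorb is never obtained.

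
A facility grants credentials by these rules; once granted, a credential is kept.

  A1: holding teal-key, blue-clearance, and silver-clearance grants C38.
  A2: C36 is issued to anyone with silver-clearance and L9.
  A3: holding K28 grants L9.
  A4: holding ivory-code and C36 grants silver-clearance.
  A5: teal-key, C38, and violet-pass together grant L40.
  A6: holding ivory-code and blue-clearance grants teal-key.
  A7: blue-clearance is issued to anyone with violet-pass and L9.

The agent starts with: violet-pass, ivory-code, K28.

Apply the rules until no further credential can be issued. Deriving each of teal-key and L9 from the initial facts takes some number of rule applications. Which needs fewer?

L9: Holding K28 grants L9 (A3). [1 rule application]
teal-key: Holding K28 grants L9 (A3). Holding violet-pass and L9 grants blue-clearance (A7). Holding ivory-code and blue-clearance grants teal-key (A6). [3 rule applications]
L9 needs fewer.

L9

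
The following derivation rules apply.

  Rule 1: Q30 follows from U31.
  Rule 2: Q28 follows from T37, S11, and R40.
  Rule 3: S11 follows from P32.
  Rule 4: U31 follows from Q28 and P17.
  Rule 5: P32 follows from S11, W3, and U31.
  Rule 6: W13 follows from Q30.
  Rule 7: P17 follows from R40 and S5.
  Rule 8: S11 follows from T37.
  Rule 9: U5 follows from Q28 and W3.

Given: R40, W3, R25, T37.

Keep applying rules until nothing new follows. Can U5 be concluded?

T37 holds, so S11 follows (Rule 8).
From T37, S11, and R40, Rule 2 gives Q28.
From Q28 and W3, Rule 9 gives U5.

Yes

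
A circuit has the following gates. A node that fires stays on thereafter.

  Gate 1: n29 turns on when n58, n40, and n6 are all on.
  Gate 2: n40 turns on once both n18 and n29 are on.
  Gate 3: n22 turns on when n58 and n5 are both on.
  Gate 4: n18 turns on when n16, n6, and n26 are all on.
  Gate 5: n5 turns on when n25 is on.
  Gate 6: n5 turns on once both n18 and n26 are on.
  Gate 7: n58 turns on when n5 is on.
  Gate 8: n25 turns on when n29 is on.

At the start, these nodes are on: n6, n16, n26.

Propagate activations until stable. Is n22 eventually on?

Gate 4: n16, n6, and n26 on → n18 on.
n18 and n26 are on, so n5 turns on (Gate 6).
Gate 7: n5 on → n58 on.
Gate 3: n58 and n5 on → n22 on.

Yes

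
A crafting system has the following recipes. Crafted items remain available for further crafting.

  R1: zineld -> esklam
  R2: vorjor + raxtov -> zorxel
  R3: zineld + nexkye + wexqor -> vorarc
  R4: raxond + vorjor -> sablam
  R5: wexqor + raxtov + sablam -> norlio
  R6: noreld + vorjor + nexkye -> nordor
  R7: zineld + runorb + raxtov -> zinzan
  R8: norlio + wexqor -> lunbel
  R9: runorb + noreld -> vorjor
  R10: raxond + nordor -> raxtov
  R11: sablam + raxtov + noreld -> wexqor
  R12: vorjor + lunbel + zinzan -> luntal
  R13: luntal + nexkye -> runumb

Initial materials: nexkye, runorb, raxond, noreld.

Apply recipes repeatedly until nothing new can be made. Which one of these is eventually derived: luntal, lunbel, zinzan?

Using R9, runorb and noreld make vorjor.
Using R4, raxond and vorjor make sablam.
Using R6, noreld, vorjor, and nexkye make nordor.
Using R10, raxond and nordor make raxtov.
Using R11, sablam, raxtov, and noreld make wexqor.
Using R5, wexqor, raxtov, and sablam make norlio.
norlio + wexqor -> lunbel (R8).
zinzan would need zineld, runorb, and raxtov (R7), but zineld is never obtained. luntal would need vorjor, lunbel, and zinzan (R12), but zinzan is never obtained.

lunbel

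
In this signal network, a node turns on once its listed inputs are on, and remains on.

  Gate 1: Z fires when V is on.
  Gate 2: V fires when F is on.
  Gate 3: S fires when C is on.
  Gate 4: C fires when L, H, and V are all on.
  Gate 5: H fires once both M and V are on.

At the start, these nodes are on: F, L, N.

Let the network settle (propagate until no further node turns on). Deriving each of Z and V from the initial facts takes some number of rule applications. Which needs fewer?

V

V: F is on, so V fires (Gate 2). [1 rule application]
Z: F is on, so V fires (Gate 2). V is on, so Z fires (Gate 1). [2 rule applications]
V needs fewer.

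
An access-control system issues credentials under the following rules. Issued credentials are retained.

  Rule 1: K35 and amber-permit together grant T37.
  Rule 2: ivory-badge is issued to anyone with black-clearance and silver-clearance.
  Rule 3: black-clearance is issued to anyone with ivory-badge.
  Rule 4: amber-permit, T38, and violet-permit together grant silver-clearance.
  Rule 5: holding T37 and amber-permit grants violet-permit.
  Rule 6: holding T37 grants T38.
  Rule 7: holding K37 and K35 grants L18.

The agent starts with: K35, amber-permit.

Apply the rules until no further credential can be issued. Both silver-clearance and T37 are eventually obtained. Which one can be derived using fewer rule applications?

T37

T37: Holding K35 and amber-permit grants T37 (Rule 1). [1 rule application]
silver-clearance: Holding K35 and amber-permit grants T37 (Rule 1). Holding T37 and amber-permit grants violet-permit (Rule 5). Holding T37 grants T38 (Rule 6). Holding amber-permit, T38, and violet-permit grants silver-clearance (Rule 4). [4 rule applications]
T37 needs fewer.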